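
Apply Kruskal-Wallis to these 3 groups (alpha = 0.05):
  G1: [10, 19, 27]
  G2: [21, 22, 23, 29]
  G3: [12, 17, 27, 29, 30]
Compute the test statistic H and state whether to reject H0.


Step 1: Combine all N = 12 observations and assign midranks.
sorted (value, group, rank): (10,G1,1), (12,G3,2), (17,G3,3), (19,G1,4), (21,G2,5), (22,G2,6), (23,G2,7), (27,G1,8.5), (27,G3,8.5), (29,G2,10.5), (29,G3,10.5), (30,G3,12)
Step 2: Sum ranks within each group.
R_1 = 13.5 (n_1 = 3)
R_2 = 28.5 (n_2 = 4)
R_3 = 36 (n_3 = 5)
Step 3: H = 12/(N(N+1)) * sum(R_i^2/n_i) - 3(N+1)
     = 12/(12*13) * (13.5^2/3 + 28.5^2/4 + 36^2/5) - 3*13
     = 0.076923 * 523.013 - 39
     = 1.231731.
Step 4: Ties present; correction factor C = 1 - 12/(12^3 - 12) = 0.993007. Corrected H = 1.231731 / 0.993007 = 1.240405.
Step 5: Under H0, H ~ chi^2(2); p-value = 0.537836.
Step 6: alpha = 0.05. fail to reject H0.

H = 1.2404, df = 2, p = 0.537836, fail to reject H0.


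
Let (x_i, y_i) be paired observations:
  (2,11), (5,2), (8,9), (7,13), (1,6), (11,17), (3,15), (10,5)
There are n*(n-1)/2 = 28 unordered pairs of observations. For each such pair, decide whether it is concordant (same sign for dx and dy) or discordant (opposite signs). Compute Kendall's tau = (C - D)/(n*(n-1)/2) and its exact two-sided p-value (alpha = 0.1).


Step 1: Enumerate the 28 unordered pairs (i,j) with i<j and classify each by sign(x_j-x_i) * sign(y_j-y_i).
  (1,2):dx=+3,dy=-9->D; (1,3):dx=+6,dy=-2->D; (1,4):dx=+5,dy=+2->C; (1,5):dx=-1,dy=-5->C
  (1,6):dx=+9,dy=+6->C; (1,7):dx=+1,dy=+4->C; (1,8):dx=+8,dy=-6->D; (2,3):dx=+3,dy=+7->C
  (2,4):dx=+2,dy=+11->C; (2,5):dx=-4,dy=+4->D; (2,6):dx=+6,dy=+15->C; (2,7):dx=-2,dy=+13->D
  (2,8):dx=+5,dy=+3->C; (3,4):dx=-1,dy=+4->D; (3,5):dx=-7,dy=-3->C; (3,6):dx=+3,dy=+8->C
  (3,7):dx=-5,dy=+6->D; (3,8):dx=+2,dy=-4->D; (4,5):dx=-6,dy=-7->C; (4,6):dx=+4,dy=+4->C
  (4,7):dx=-4,dy=+2->D; (4,8):dx=+3,dy=-8->D; (5,6):dx=+10,dy=+11->C; (5,7):dx=+2,dy=+9->C
  (5,8):dx=+9,dy=-1->D; (6,7):dx=-8,dy=-2->C; (6,8):dx=-1,dy=-12->C; (7,8):dx=+7,dy=-10->D
Step 2: C = 16, D = 12, total pairs = 28.
Step 3: tau = (C - D)/(n(n-1)/2) = (16 - 12)/28 = 0.142857.
Step 4: Exact two-sided p-value (enumerate n! = 40320 permutations of y under H0): p = 0.719544.
Step 5: alpha = 0.1. fail to reject H0.

tau_b = 0.1429 (C=16, D=12), p = 0.719544, fail to reject H0.


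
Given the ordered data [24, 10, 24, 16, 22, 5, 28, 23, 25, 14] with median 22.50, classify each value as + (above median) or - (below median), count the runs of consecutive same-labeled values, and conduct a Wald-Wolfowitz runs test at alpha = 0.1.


Step 1: Compute median = 22.50; label A = above, B = below.
Labels in order: ABABBBAAAB  (n_A = 5, n_B = 5)
Step 2: Count runs R = 6.
Step 3: Under H0 (random ordering), E[R] = 2*n_A*n_B/(n_A+n_B) + 1 = 2*5*5/10 + 1 = 6.0000.
        Var[R] = 2*n_A*n_B*(2*n_A*n_B - n_A - n_B) / ((n_A+n_B)^2 * (n_A+n_B-1)) = 2000/900 = 2.2222.
        SD[R] = 1.4907.
Step 4: R = E[R], so z = 0 with no continuity correction.
Step 5: Two-sided p-value via normal approximation = 2*(1 - Phi(|z|)) = 1.000000.
Step 6: alpha = 0.1. fail to reject H0.

R = 6, z = 0.0000, p = 1.000000, fail to reject H0.


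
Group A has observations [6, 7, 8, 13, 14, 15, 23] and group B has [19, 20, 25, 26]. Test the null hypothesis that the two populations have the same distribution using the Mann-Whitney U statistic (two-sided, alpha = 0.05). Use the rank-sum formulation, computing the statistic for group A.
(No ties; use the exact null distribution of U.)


Step 1: Combine and sort all 11 observations; assign midranks.
sorted (value, group): (6,X), (7,X), (8,X), (13,X), (14,X), (15,X), (19,Y), (20,Y), (23,X), (25,Y), (26,Y)
ranks: 6->1, 7->2, 8->3, 13->4, 14->5, 15->6, 19->7, 20->8, 23->9, 25->10, 26->11
Step 2: Rank sum for X: R1 = 1 + 2 + 3 + 4 + 5 + 6 + 9 = 30.
Step 3: U_X = R1 - n1(n1+1)/2 = 30 - 7*8/2 = 30 - 28 = 2.
       U_Y = n1*n2 - U_X = 28 - 2 = 26.
Step 4: No ties, so the exact null distribution of U (based on enumerating the C(11,7) = 330 equally likely rank assignments) gives the two-sided p-value.
Step 5: p-value = 0.024242; compare to alpha = 0.05. reject H0.

U_X = 2, p = 0.024242, reject H0 at alpha = 0.05.


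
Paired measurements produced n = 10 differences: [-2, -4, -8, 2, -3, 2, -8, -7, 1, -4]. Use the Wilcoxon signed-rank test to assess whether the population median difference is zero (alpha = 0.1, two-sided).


Step 1: Drop any zero differences (none here) and take |d_i|.
|d| = [2, 4, 8, 2, 3, 2, 8, 7, 1, 4]
Step 2: Midrank |d_i| (ties get averaged ranks).
ranks: |2|->3, |4|->6.5, |8|->9.5, |2|->3, |3|->5, |2|->3, |8|->9.5, |7|->8, |1|->1, |4|->6.5
Step 3: Attach original signs; sum ranks with positive sign and with negative sign.
W+ = 3 + 3 + 1 = 7
W- = 3 + 6.5 + 9.5 + 5 + 9.5 + 8 + 6.5 = 48
(Check: W+ + W- = 55 should equal n(n+1)/2 = 55.)
Step 4: Test statistic W = min(W+, W-) = 7.
Step 5: Ties in |d|, so use the tie-corrected normal approximation.
        E[W] = n(n+1)/4 = 10*11/4 = 27.5.
        Tie groups: |d|=2 (t=3), |d|=4 (t=2), |d|=8 (t=2); sum(t^3 - t) = 36.
        Var[W] = n(n+1)(2n+1)/24 - sum(t^3-t)/48 = 2310/24 - 36/48 = 95.5.
        z = (W - E[W]) / sqrt(Var[W]) = (7 - 27.5) / 9.7724 = -2.0977.
        Two-sided p = 2*Phi(z) = 0.035928.
Step 6: alpha = 0.1. reject H0.

W+ = 7, W- = 48, W = min = 7, p = 0.035928, reject H0.


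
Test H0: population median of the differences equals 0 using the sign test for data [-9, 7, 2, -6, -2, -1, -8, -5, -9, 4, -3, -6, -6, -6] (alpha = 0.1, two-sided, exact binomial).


Step 1: Discard zero differences. Original n = 14; n_eff = number of nonzero differences = 14.
Nonzero differences (with sign): -9, +7, +2, -6, -2, -1, -8, -5, -9, +4, -3, -6, -6, -6
Step 2: Count signs: positive = 3, negative = 11.
Step 3: Under H0: P(positive) = 0.5, so the number of positives S ~ Bin(14, 0.5).
Step 4: Two-sided exact p-value = sum of Bin(14,0.5) probabilities at or below the observed probability = 0.057373.
Step 5: alpha = 0.1. reject H0.

n_eff = 14, pos = 3, neg = 11, p = 0.057373, reject H0.


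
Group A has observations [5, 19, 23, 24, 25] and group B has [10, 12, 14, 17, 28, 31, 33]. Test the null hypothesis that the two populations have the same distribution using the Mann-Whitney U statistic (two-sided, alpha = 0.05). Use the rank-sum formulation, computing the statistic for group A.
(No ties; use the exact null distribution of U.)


Step 1: Combine and sort all 12 observations; assign midranks.
sorted (value, group): (5,X), (10,Y), (12,Y), (14,Y), (17,Y), (19,X), (23,X), (24,X), (25,X), (28,Y), (31,Y), (33,Y)
ranks: 5->1, 10->2, 12->3, 14->4, 17->5, 19->6, 23->7, 24->8, 25->9, 28->10, 31->11, 33->12
Step 2: Rank sum for X: R1 = 1 + 6 + 7 + 8 + 9 = 31.
Step 3: U_X = R1 - n1(n1+1)/2 = 31 - 5*6/2 = 31 - 15 = 16.
       U_Y = n1*n2 - U_X = 35 - 16 = 19.
Step 4: No ties, so the exact null distribution of U (based on enumerating the C(12,5) = 792 equally likely rank assignments) gives the two-sided p-value.
Step 5: p-value = 0.876263; compare to alpha = 0.05. fail to reject H0.

U_X = 16, p = 0.876263, fail to reject H0 at alpha = 0.05.


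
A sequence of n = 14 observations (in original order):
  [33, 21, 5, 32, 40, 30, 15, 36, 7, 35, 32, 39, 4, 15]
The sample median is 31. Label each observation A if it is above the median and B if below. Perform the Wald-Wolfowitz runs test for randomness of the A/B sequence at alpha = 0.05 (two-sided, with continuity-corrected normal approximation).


Step 1: Compute median = 31; label A = above, B = below.
Labels in order: ABBAABBABAAABB  (n_A = 7, n_B = 7)
Step 2: Count runs R = 8.
Step 3: Under H0 (random ordering), E[R] = 2*n_A*n_B/(n_A+n_B) + 1 = 2*7*7/14 + 1 = 8.0000.
        Var[R] = 2*n_A*n_B*(2*n_A*n_B - n_A - n_B) / ((n_A+n_B)^2 * (n_A+n_B-1)) = 8232/2548 = 3.2308.
        SD[R] = 1.7974.
Step 4: R = E[R], so z = 0 with no continuity correction.
Step 5: Two-sided p-value via normal approximation = 2*(1 - Phi(|z|)) = 1.000000.
Step 6: alpha = 0.05. fail to reject H0.

R = 8, z = 0.0000, p = 1.000000, fail to reject H0.


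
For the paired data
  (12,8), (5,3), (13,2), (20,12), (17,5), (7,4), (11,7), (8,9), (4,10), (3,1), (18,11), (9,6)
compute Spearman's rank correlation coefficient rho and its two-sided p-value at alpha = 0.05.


Step 1: Rank x and y separately (midranks; no ties here).
rank(x): 12->8, 5->3, 13->9, 20->12, 17->10, 7->4, 11->7, 8->5, 4->2, 3->1, 18->11, 9->6
rank(y): 8->8, 3->3, 2->2, 12->12, 5->5, 4->4, 7->7, 9->9, 10->10, 1->1, 11->11, 6->6
Step 2: d_i = R_x(i) - R_y(i); compute d_i^2.
  (8-8)^2=0, (3-3)^2=0, (9-2)^2=49, (12-12)^2=0, (10-5)^2=25, (4-4)^2=0, (7-7)^2=0, (5-9)^2=16, (2-10)^2=64, (1-1)^2=0, (11-11)^2=0, (6-6)^2=0
sum(d^2) = 154.
Step 3: rho = 1 - 6*154 / (12*(12^2 - 1)) = 1 - 924/1716 = 0.461538.
Step 4: Under H0, t = rho * sqrt((n-2)/(1-rho^2)) = 1.6452 ~ t(10).
Step 5: Two-sided p-value from the t-distribution with 10 df = 0.130948.
Step 6: alpha = 0.05. fail to reject H0.

rho = 0.4615, p = 0.130948, fail to reject H0 at alpha = 0.05.


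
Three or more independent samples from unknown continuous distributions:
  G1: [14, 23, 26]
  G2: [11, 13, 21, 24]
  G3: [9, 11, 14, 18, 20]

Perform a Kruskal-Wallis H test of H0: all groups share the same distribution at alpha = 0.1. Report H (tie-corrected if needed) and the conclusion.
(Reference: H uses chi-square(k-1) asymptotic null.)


Step 1: Combine all N = 12 observations and assign midranks.
sorted (value, group, rank): (9,G3,1), (11,G2,2.5), (11,G3,2.5), (13,G2,4), (14,G1,5.5), (14,G3,5.5), (18,G3,7), (20,G3,8), (21,G2,9), (23,G1,10), (24,G2,11), (26,G1,12)
Step 2: Sum ranks within each group.
R_1 = 27.5 (n_1 = 3)
R_2 = 26.5 (n_2 = 4)
R_3 = 24 (n_3 = 5)
Step 3: H = 12/(N(N+1)) * sum(R_i^2/n_i) - 3(N+1)
     = 12/(12*13) * (27.5^2/3 + 26.5^2/4 + 24^2/5) - 3*13
     = 0.076923 * 542.846 - 39
     = 2.757372.
Step 4: Ties present; correction factor C = 1 - 12/(12^3 - 12) = 0.993007. Corrected H = 2.757372 / 0.993007 = 2.776790.
Step 5: Under H0, H ~ chi^2(2); p-value = 0.249475.
Step 6: alpha = 0.1. fail to reject H0.

H = 2.7768, df = 2, p = 0.249475, fail to reject H0.


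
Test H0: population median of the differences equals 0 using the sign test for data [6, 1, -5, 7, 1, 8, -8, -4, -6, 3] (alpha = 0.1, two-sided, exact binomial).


Step 1: Discard zero differences. Original n = 10; n_eff = number of nonzero differences = 10.
Nonzero differences (with sign): +6, +1, -5, +7, +1, +8, -8, -4, -6, +3
Step 2: Count signs: positive = 6, negative = 4.
Step 3: Under H0: P(positive) = 0.5, so the number of positives S ~ Bin(10, 0.5).
Step 4: Two-sided exact p-value = sum of Bin(10,0.5) probabilities at or below the observed probability = 0.753906.
Step 5: alpha = 0.1. fail to reject H0.

n_eff = 10, pos = 6, neg = 4, p = 0.753906, fail to reject H0.


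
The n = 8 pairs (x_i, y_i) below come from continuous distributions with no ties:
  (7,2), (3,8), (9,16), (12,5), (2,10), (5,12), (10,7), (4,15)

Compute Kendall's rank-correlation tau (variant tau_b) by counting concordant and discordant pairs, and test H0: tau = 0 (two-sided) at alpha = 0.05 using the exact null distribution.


Step 1: Enumerate the 28 unordered pairs (i,j) with i<j and classify each by sign(x_j-x_i) * sign(y_j-y_i).
  (1,2):dx=-4,dy=+6->D; (1,3):dx=+2,dy=+14->C; (1,4):dx=+5,dy=+3->C; (1,5):dx=-5,dy=+8->D
  (1,6):dx=-2,dy=+10->D; (1,7):dx=+3,dy=+5->C; (1,8):dx=-3,dy=+13->D; (2,3):dx=+6,dy=+8->C
  (2,4):dx=+9,dy=-3->D; (2,5):dx=-1,dy=+2->D; (2,6):dx=+2,dy=+4->C; (2,7):dx=+7,dy=-1->D
  (2,8):dx=+1,dy=+7->C; (3,4):dx=+3,dy=-11->D; (3,5):dx=-7,dy=-6->C; (3,6):dx=-4,dy=-4->C
  (3,7):dx=+1,dy=-9->D; (3,8):dx=-5,dy=-1->C; (4,5):dx=-10,dy=+5->D; (4,6):dx=-7,dy=+7->D
  (4,7):dx=-2,dy=+2->D; (4,8):dx=-8,dy=+10->D; (5,6):dx=+3,dy=+2->C; (5,7):dx=+8,dy=-3->D
  (5,8):dx=+2,dy=+5->C; (6,7):dx=+5,dy=-5->D; (6,8):dx=-1,dy=+3->D; (7,8):dx=-6,dy=+8->D
Step 2: C = 11, D = 17, total pairs = 28.
Step 3: tau = (C - D)/(n(n-1)/2) = (11 - 17)/28 = -0.214286.
Step 4: Exact two-sided p-value (enumerate n! = 40320 permutations of y under H0): p = 0.548413.
Step 5: alpha = 0.05. fail to reject H0.

tau_b = -0.2143 (C=11, D=17), p = 0.548413, fail to reject H0.


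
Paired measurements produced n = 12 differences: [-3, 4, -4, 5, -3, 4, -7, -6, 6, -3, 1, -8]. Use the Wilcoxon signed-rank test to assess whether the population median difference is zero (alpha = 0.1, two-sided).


Step 1: Drop any zero differences (none here) and take |d_i|.
|d| = [3, 4, 4, 5, 3, 4, 7, 6, 6, 3, 1, 8]
Step 2: Midrank |d_i| (ties get averaged ranks).
ranks: |3|->3, |4|->6, |4|->6, |5|->8, |3|->3, |4|->6, |7|->11, |6|->9.5, |6|->9.5, |3|->3, |1|->1, |8|->12
Step 3: Attach original signs; sum ranks with positive sign and with negative sign.
W+ = 6 + 8 + 6 + 9.5 + 1 = 30.5
W- = 3 + 6 + 3 + 11 + 9.5 + 3 + 12 = 47.5
(Check: W+ + W- = 78 should equal n(n+1)/2 = 78.)
Step 4: Test statistic W = min(W+, W-) = 30.5.
Step 5: Ties in |d|, so use the tie-corrected normal approximation.
        E[W] = n(n+1)/4 = 12*13/4 = 39.
        Tie groups: |d|=3 (t=3), |d|=4 (t=3), |d|=6 (t=2); sum(t^3 - t) = 54.
        Var[W] = n(n+1)(2n+1)/24 - sum(t^3-t)/48 = 3900/24 - 54/48 = 161.375.
        z = (W - E[W]) / sqrt(Var[W]) = (30.5 - 39) / 12.7033 = -0.6691.
        Two-sided p = 2*Phi(z) = 0.503422.
Step 6: alpha = 0.1. fail to reject H0.

W+ = 30.5, W- = 47.5, W = min = 30.5, p = 0.503422, fail to reject H0.


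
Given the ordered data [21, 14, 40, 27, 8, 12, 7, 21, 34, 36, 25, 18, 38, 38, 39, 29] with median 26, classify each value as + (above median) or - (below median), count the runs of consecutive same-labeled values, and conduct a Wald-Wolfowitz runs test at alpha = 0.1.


Step 1: Compute median = 26; label A = above, B = below.
Labels in order: BBAABBBBAABBAAAA  (n_A = 8, n_B = 8)
Step 2: Count runs R = 6.
Step 3: Under H0 (random ordering), E[R] = 2*n_A*n_B/(n_A+n_B) + 1 = 2*8*8/16 + 1 = 9.0000.
        Var[R] = 2*n_A*n_B*(2*n_A*n_B - n_A - n_B) / ((n_A+n_B)^2 * (n_A+n_B-1)) = 14336/3840 = 3.7333.
        SD[R] = 1.9322.
Step 4: Continuity-corrected z = (R + 0.5 - E[R]) / SD[R] = (6 + 0.5 - 9.0000) / 1.9322 = -1.2939.
Step 5: Two-sided p-value via normal approximation = 2*(1 - Phi(|z|)) = 0.195709.
Step 6: alpha = 0.1. fail to reject H0.

R = 6, z = -1.2939, p = 0.195709, fail to reject H0.


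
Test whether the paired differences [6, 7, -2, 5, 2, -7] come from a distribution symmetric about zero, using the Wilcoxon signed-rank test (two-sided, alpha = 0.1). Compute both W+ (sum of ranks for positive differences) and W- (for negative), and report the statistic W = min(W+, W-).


Step 1: Drop any zero differences (none here) and take |d_i|.
|d| = [6, 7, 2, 5, 2, 7]
Step 2: Midrank |d_i| (ties get averaged ranks).
ranks: |6|->4, |7|->5.5, |2|->1.5, |5|->3, |2|->1.5, |7|->5.5
Step 3: Attach original signs; sum ranks with positive sign and with negative sign.
W+ = 4 + 5.5 + 3 + 1.5 = 14
W- = 1.5 + 5.5 = 7
(Check: W+ + W- = 21 should equal n(n+1)/2 = 21.)
Step 4: Test statistic W = min(W+, W-) = 7.
Step 5: Ties in |d|, so use the tie-corrected normal approximation.
        E[W] = n(n+1)/4 = 6*7/4 = 10.5.
        Tie groups: |d|=2 (t=2), |d|=7 (t=2); sum(t^3 - t) = 12.
        Var[W] = n(n+1)(2n+1)/24 - sum(t^3-t)/48 = 546/24 - 12/48 = 22.5.
        z = (W - E[W]) / sqrt(Var[W]) = (7 - 10.5) / 4.7434 = -0.7379.
        Two-sided p = 2*Phi(z) = 0.460597.
Step 6: alpha = 0.1. fail to reject H0.

W+ = 14, W- = 7, W = min = 7, p = 0.460597, fail to reject H0.


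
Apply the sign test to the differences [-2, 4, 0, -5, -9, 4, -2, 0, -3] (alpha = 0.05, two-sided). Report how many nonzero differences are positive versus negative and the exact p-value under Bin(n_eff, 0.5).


Step 1: Discard zero differences. Original n = 9; n_eff = number of nonzero differences = 7.
Nonzero differences (with sign): -2, +4, -5, -9, +4, -2, -3
Step 2: Count signs: positive = 2, negative = 5.
Step 3: Under H0: P(positive) = 0.5, so the number of positives S ~ Bin(7, 0.5).
Step 4: Two-sided exact p-value = sum of Bin(7,0.5) probabilities at or below the observed probability = 0.453125.
Step 5: alpha = 0.05. fail to reject H0.

n_eff = 7, pos = 2, neg = 5, p = 0.453125, fail to reject H0.


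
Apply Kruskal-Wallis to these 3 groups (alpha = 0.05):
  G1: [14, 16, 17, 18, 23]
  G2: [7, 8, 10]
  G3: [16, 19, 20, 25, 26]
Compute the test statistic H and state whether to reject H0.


Step 1: Combine all N = 13 observations and assign midranks.
sorted (value, group, rank): (7,G2,1), (8,G2,2), (10,G2,3), (14,G1,4), (16,G1,5.5), (16,G3,5.5), (17,G1,7), (18,G1,8), (19,G3,9), (20,G3,10), (23,G1,11), (25,G3,12), (26,G3,13)
Step 2: Sum ranks within each group.
R_1 = 35.5 (n_1 = 5)
R_2 = 6 (n_2 = 3)
R_3 = 49.5 (n_3 = 5)
Step 3: H = 12/(N(N+1)) * sum(R_i^2/n_i) - 3(N+1)
     = 12/(13*14) * (35.5^2/5 + 6^2/3 + 49.5^2/5) - 3*14
     = 0.065934 * 754.1 - 42
     = 7.720879.
Step 4: Ties present; correction factor C = 1 - 6/(13^3 - 13) = 0.997253. Corrected H = 7.720879 / 0.997253 = 7.742149.
Step 5: Under H0, H ~ chi^2(2); p-value = 0.020836.
Step 6: alpha = 0.05. reject H0.

H = 7.7421, df = 2, p = 0.020836, reject H0.


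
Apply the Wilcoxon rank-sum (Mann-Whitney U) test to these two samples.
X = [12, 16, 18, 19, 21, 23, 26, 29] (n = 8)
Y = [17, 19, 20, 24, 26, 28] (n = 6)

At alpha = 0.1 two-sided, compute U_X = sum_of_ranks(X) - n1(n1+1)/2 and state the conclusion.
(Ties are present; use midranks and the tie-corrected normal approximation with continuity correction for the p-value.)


Step 1: Combine and sort all 14 observations; assign midranks.
sorted (value, group): (12,X), (16,X), (17,Y), (18,X), (19,X), (19,Y), (20,Y), (21,X), (23,X), (24,Y), (26,X), (26,Y), (28,Y), (29,X)
ranks: 12->1, 16->2, 17->3, 18->4, 19->5.5, 19->5.5, 20->7, 21->8, 23->9, 24->10, 26->11.5, 26->11.5, 28->13, 29->14
Step 2: Rank sum for X: R1 = 1 + 2 + 4 + 5.5 + 8 + 9 + 11.5 + 14 = 55.
Step 3: U_X = R1 - n1(n1+1)/2 = 55 - 8*9/2 = 55 - 36 = 19.
       U_Y = n1*n2 - U_X = 48 - 19 = 29.
Step 4: Ties are present, so use the tie-corrected normal approximation (with continuity correction) for the p-value.
Step 5: p-value = 0.560413; compare to alpha = 0.1. fail to reject H0.

U_X = 19, p = 0.560413, fail to reject H0 at alpha = 0.1.


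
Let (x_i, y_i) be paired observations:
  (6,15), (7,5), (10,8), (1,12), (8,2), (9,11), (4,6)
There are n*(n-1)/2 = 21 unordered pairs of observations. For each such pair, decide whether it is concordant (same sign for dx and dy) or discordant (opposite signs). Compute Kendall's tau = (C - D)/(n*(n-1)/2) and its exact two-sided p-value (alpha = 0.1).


Step 1: Enumerate the 21 unordered pairs (i,j) with i<j and classify each by sign(x_j-x_i) * sign(y_j-y_i).
  (1,2):dx=+1,dy=-10->D; (1,3):dx=+4,dy=-7->D; (1,4):dx=-5,dy=-3->C; (1,5):dx=+2,dy=-13->D
  (1,6):dx=+3,dy=-4->D; (1,7):dx=-2,dy=-9->C; (2,3):dx=+3,dy=+3->C; (2,4):dx=-6,dy=+7->D
  (2,5):dx=+1,dy=-3->D; (2,6):dx=+2,dy=+6->C; (2,7):dx=-3,dy=+1->D; (3,4):dx=-9,dy=+4->D
  (3,5):dx=-2,dy=-6->C; (3,6):dx=-1,dy=+3->D; (3,7):dx=-6,dy=-2->C; (4,5):dx=+7,dy=-10->D
  (4,6):dx=+8,dy=-1->D; (4,7):dx=+3,dy=-6->D; (5,6):dx=+1,dy=+9->C; (5,7):dx=-4,dy=+4->D
  (6,7):dx=-5,dy=-5->C
Step 2: C = 8, D = 13, total pairs = 21.
Step 3: tau = (C - D)/(n(n-1)/2) = (8 - 13)/21 = -0.238095.
Step 4: Exact two-sided p-value (enumerate n! = 5040 permutations of y under H0): p = 0.561905.
Step 5: alpha = 0.1. fail to reject H0.

tau_b = -0.2381 (C=8, D=13), p = 0.561905, fail to reject H0.


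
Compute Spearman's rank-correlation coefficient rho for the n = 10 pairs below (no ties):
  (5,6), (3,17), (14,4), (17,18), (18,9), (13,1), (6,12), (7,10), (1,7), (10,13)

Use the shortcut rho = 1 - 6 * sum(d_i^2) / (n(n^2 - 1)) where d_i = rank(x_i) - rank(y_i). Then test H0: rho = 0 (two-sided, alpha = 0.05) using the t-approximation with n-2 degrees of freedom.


Step 1: Rank x and y separately (midranks; no ties here).
rank(x): 5->3, 3->2, 14->8, 17->9, 18->10, 13->7, 6->4, 7->5, 1->1, 10->6
rank(y): 6->3, 17->9, 4->2, 18->10, 9->5, 1->1, 12->7, 10->6, 7->4, 13->8
Step 2: d_i = R_x(i) - R_y(i); compute d_i^2.
  (3-3)^2=0, (2-9)^2=49, (8-2)^2=36, (9-10)^2=1, (10-5)^2=25, (7-1)^2=36, (4-7)^2=9, (5-6)^2=1, (1-4)^2=9, (6-8)^2=4
sum(d^2) = 170.
Step 3: rho = 1 - 6*170 / (10*(10^2 - 1)) = 1 - 1020/990 = -0.030303.
Step 4: Under H0, t = rho * sqrt((n-2)/(1-rho^2)) = -0.0857 ~ t(8).
Step 5: Two-sided p-value from the t-distribution with 8 df = 0.933773.
Step 6: alpha = 0.05. fail to reject H0.

rho = -0.0303, p = 0.933773, fail to reject H0 at alpha = 0.05.


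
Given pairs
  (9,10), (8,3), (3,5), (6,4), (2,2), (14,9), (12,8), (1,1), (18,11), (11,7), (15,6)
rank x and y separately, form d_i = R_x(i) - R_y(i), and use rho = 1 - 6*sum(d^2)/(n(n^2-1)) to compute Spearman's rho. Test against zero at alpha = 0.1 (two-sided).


Step 1: Rank x and y separately (midranks; no ties here).
rank(x): 9->6, 8->5, 3->3, 6->4, 2->2, 14->9, 12->8, 1->1, 18->11, 11->7, 15->10
rank(y): 10->10, 3->3, 5->5, 4->4, 2->2, 9->9, 8->8, 1->1, 11->11, 7->7, 6->6
Step 2: d_i = R_x(i) - R_y(i); compute d_i^2.
  (6-10)^2=16, (5-3)^2=4, (3-5)^2=4, (4-4)^2=0, (2-2)^2=0, (9-9)^2=0, (8-8)^2=0, (1-1)^2=0, (11-11)^2=0, (7-7)^2=0, (10-6)^2=16
sum(d^2) = 40.
Step 3: rho = 1 - 6*40 / (11*(11^2 - 1)) = 1 - 240/1320 = 0.818182.
Step 4: Under H0, t = rho * sqrt((n-2)/(1-rho^2)) = 4.2691 ~ t(9).
Step 5: Two-sided p-value from the t-distribution with 9 df = 0.002083.
Step 6: alpha = 0.1. reject H0.

rho = 0.8182, p = 0.002083, reject H0 at alpha = 0.1.


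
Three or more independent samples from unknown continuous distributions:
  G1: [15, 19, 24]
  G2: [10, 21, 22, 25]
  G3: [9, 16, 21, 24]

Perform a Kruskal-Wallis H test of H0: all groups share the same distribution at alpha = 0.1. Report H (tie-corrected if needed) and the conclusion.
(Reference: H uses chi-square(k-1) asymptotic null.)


Step 1: Combine all N = 11 observations and assign midranks.
sorted (value, group, rank): (9,G3,1), (10,G2,2), (15,G1,3), (16,G3,4), (19,G1,5), (21,G2,6.5), (21,G3,6.5), (22,G2,8), (24,G1,9.5), (24,G3,9.5), (25,G2,11)
Step 2: Sum ranks within each group.
R_1 = 17.5 (n_1 = 3)
R_2 = 27.5 (n_2 = 4)
R_3 = 21 (n_3 = 4)
Step 3: H = 12/(N(N+1)) * sum(R_i^2/n_i) - 3(N+1)
     = 12/(11*12) * (17.5^2/3 + 27.5^2/4 + 21^2/4) - 3*12
     = 0.090909 * 401.396 - 36
     = 0.490530.
Step 4: Ties present; correction factor C = 1 - 12/(11^3 - 11) = 0.990909. Corrected H = 0.490530 / 0.990909 = 0.495031.
Step 5: Under H0, H ~ chi^2(2); p-value = 0.780738.
Step 6: alpha = 0.1. fail to reject H0.

H = 0.4950, df = 2, p = 0.780738, fail to reject H0.


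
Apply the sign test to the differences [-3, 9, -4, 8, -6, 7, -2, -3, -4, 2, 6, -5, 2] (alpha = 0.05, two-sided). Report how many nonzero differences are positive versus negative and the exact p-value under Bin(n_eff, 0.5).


Step 1: Discard zero differences. Original n = 13; n_eff = number of nonzero differences = 13.
Nonzero differences (with sign): -3, +9, -4, +8, -6, +7, -2, -3, -4, +2, +6, -5, +2
Step 2: Count signs: positive = 6, negative = 7.
Step 3: Under H0: P(positive) = 0.5, so the number of positives S ~ Bin(13, 0.5).
Step 4: Two-sided exact p-value = sum of Bin(13,0.5) probabilities at or below the observed probability = 1.000000.
Step 5: alpha = 0.05. fail to reject H0.

n_eff = 13, pos = 6, neg = 7, p = 1.000000, fail to reject H0.


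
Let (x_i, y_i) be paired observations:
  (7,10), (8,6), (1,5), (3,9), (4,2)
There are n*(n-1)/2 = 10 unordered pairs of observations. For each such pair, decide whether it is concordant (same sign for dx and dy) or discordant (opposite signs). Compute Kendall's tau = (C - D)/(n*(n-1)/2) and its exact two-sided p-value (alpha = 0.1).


Step 1: Enumerate the 10 unordered pairs (i,j) with i<j and classify each by sign(x_j-x_i) * sign(y_j-y_i).
  (1,2):dx=+1,dy=-4->D; (1,3):dx=-6,dy=-5->C; (1,4):dx=-4,dy=-1->C; (1,5):dx=-3,dy=-8->C
  (2,3):dx=-7,dy=-1->C; (2,4):dx=-5,dy=+3->D; (2,5):dx=-4,dy=-4->C; (3,4):dx=+2,dy=+4->C
  (3,5):dx=+3,dy=-3->D; (4,5):dx=+1,dy=-7->D
Step 2: C = 6, D = 4, total pairs = 10.
Step 3: tau = (C - D)/(n(n-1)/2) = (6 - 4)/10 = 0.200000.
Step 4: Exact two-sided p-value (enumerate n! = 120 permutations of y under H0): p = 0.816667.
Step 5: alpha = 0.1. fail to reject H0.

tau_b = 0.2000 (C=6, D=4), p = 0.816667, fail to reject H0.


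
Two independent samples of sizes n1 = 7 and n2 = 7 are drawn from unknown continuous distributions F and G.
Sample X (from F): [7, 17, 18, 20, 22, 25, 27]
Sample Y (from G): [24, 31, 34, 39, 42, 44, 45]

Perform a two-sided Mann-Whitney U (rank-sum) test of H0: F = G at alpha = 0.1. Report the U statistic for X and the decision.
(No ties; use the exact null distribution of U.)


Step 1: Combine and sort all 14 observations; assign midranks.
sorted (value, group): (7,X), (17,X), (18,X), (20,X), (22,X), (24,Y), (25,X), (27,X), (31,Y), (34,Y), (39,Y), (42,Y), (44,Y), (45,Y)
ranks: 7->1, 17->2, 18->3, 20->4, 22->5, 24->6, 25->7, 27->8, 31->9, 34->10, 39->11, 42->12, 44->13, 45->14
Step 2: Rank sum for X: R1 = 1 + 2 + 3 + 4 + 5 + 7 + 8 = 30.
Step 3: U_X = R1 - n1(n1+1)/2 = 30 - 7*8/2 = 30 - 28 = 2.
       U_Y = n1*n2 - U_X = 49 - 2 = 47.
Step 4: No ties, so the exact null distribution of U (based on enumerating the C(14,7) = 3432 equally likely rank assignments) gives the two-sided p-value.
Step 5: p-value = 0.002331; compare to alpha = 0.1. reject H0.

U_X = 2, p = 0.002331, reject H0 at alpha = 0.1.


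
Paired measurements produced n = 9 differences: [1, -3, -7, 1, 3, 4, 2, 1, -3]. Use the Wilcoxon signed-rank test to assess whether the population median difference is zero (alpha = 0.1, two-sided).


Step 1: Drop any zero differences (none here) and take |d_i|.
|d| = [1, 3, 7, 1, 3, 4, 2, 1, 3]
Step 2: Midrank |d_i| (ties get averaged ranks).
ranks: |1|->2, |3|->6, |7|->9, |1|->2, |3|->6, |4|->8, |2|->4, |1|->2, |3|->6
Step 3: Attach original signs; sum ranks with positive sign and with negative sign.
W+ = 2 + 2 + 6 + 8 + 4 + 2 = 24
W- = 6 + 9 + 6 = 21
(Check: W+ + W- = 45 should equal n(n+1)/2 = 45.)
Step 4: Test statistic W = min(W+, W-) = 21.
Step 5: Ties in |d|, so use the tie-corrected normal approximation.
        E[W] = n(n+1)/4 = 9*10/4 = 22.5.
        Tie groups: |d|=1 (t=3), |d|=3 (t=3); sum(t^3 - t) = 48.
        Var[W] = n(n+1)(2n+1)/24 - sum(t^3-t)/48 = 1710/24 - 48/48 = 70.25.
        z = (W - E[W]) / sqrt(Var[W]) = (21 - 22.5) / 8.3815 = -0.1790.
        Two-sided p = 2*Phi(z) = 0.857965.
Step 6: alpha = 0.1. fail to reject H0.

W+ = 24, W- = 21, W = min = 21, p = 0.857965, fail to reject H0.


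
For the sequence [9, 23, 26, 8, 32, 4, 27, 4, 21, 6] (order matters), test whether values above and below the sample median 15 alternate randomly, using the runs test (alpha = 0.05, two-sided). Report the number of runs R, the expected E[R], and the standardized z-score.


Step 1: Compute median = 15; label A = above, B = below.
Labels in order: BAABABABAB  (n_A = 5, n_B = 5)
Step 2: Count runs R = 9.
Step 3: Under H0 (random ordering), E[R] = 2*n_A*n_B/(n_A+n_B) + 1 = 2*5*5/10 + 1 = 6.0000.
        Var[R] = 2*n_A*n_B*(2*n_A*n_B - n_A - n_B) / ((n_A+n_B)^2 * (n_A+n_B-1)) = 2000/900 = 2.2222.
        SD[R] = 1.4907.
Step 4: Continuity-corrected z = (R - 0.5 - E[R]) / SD[R] = (9 - 0.5 - 6.0000) / 1.4907 = 1.6771.
Step 5: Two-sided p-value via normal approximation = 2*(1 - Phi(|z|)) = 0.093533.
Step 6: alpha = 0.05. fail to reject H0.

R = 9, z = 1.6771, p = 0.093533, fail to reject H0.


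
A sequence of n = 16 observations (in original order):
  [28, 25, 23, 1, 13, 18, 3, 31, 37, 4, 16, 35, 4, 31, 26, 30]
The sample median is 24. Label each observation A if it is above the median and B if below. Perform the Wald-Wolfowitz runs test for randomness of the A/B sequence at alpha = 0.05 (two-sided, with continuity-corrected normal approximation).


Step 1: Compute median = 24; label A = above, B = below.
Labels in order: AABBBBBAABBABAAA  (n_A = 8, n_B = 8)
Step 2: Count runs R = 7.
Step 3: Under H0 (random ordering), E[R] = 2*n_A*n_B/(n_A+n_B) + 1 = 2*8*8/16 + 1 = 9.0000.
        Var[R] = 2*n_A*n_B*(2*n_A*n_B - n_A - n_B) / ((n_A+n_B)^2 * (n_A+n_B-1)) = 14336/3840 = 3.7333.
        SD[R] = 1.9322.
Step 4: Continuity-corrected z = (R + 0.5 - E[R]) / SD[R] = (7 + 0.5 - 9.0000) / 1.9322 = -0.7763.
Step 5: Two-sided p-value via normal approximation = 2*(1 - Phi(|z|)) = 0.437558.
Step 6: alpha = 0.05. fail to reject H0.

R = 7, z = -0.7763, p = 0.437558, fail to reject H0.


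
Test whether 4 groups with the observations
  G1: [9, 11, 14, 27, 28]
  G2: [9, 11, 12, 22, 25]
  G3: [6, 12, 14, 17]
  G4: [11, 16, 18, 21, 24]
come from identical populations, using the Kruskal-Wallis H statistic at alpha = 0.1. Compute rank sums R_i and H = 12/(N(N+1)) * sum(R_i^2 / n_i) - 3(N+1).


Step 1: Combine all N = 19 observations and assign midranks.
sorted (value, group, rank): (6,G3,1), (9,G1,2.5), (9,G2,2.5), (11,G1,5), (11,G2,5), (11,G4,5), (12,G2,7.5), (12,G3,7.5), (14,G1,9.5), (14,G3,9.5), (16,G4,11), (17,G3,12), (18,G4,13), (21,G4,14), (22,G2,15), (24,G4,16), (25,G2,17), (27,G1,18), (28,G1,19)
Step 2: Sum ranks within each group.
R_1 = 54 (n_1 = 5)
R_2 = 47 (n_2 = 5)
R_3 = 30 (n_3 = 4)
R_4 = 59 (n_4 = 5)
Step 3: H = 12/(N(N+1)) * sum(R_i^2/n_i) - 3(N+1)
     = 12/(19*20) * (54^2/5 + 47^2/5 + 30^2/4 + 59^2/5) - 3*20
     = 0.031579 * 1946.2 - 60
     = 1.458947.
Step 4: Ties present; correction factor C = 1 - 42/(19^3 - 19) = 0.993860. Corrected H = 1.458947 / 0.993860 = 1.467961.
Step 5: Under H0, H ~ chi^2(3); p-value = 0.689684.
Step 6: alpha = 0.1. fail to reject H0.

H = 1.4680, df = 3, p = 0.689684, fail to reject H0.


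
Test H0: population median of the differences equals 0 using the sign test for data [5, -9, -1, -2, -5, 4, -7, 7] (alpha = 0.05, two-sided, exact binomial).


Step 1: Discard zero differences. Original n = 8; n_eff = number of nonzero differences = 8.
Nonzero differences (with sign): +5, -9, -1, -2, -5, +4, -7, +7
Step 2: Count signs: positive = 3, negative = 5.
Step 3: Under H0: P(positive) = 0.5, so the number of positives S ~ Bin(8, 0.5).
Step 4: Two-sided exact p-value = sum of Bin(8,0.5) probabilities at or below the observed probability = 0.726562.
Step 5: alpha = 0.05. fail to reject H0.

n_eff = 8, pos = 3, neg = 5, p = 0.726562, fail to reject H0.


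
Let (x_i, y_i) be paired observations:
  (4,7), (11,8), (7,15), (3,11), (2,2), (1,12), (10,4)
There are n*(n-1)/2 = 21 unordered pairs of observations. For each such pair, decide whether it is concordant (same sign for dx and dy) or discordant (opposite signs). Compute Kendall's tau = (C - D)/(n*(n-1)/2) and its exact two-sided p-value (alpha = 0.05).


Step 1: Enumerate the 21 unordered pairs (i,j) with i<j and classify each by sign(x_j-x_i) * sign(y_j-y_i).
  (1,2):dx=+7,dy=+1->C; (1,3):dx=+3,dy=+8->C; (1,4):dx=-1,dy=+4->D; (1,5):dx=-2,dy=-5->C
  (1,6):dx=-3,dy=+5->D; (1,7):dx=+6,dy=-3->D; (2,3):dx=-4,dy=+7->D; (2,4):dx=-8,dy=+3->D
  (2,5):dx=-9,dy=-6->C; (2,6):dx=-10,dy=+4->D; (2,7):dx=-1,dy=-4->C; (3,4):dx=-4,dy=-4->C
  (3,5):dx=-5,dy=-13->C; (3,6):dx=-6,dy=-3->C; (3,7):dx=+3,dy=-11->D; (4,5):dx=-1,dy=-9->C
  (4,6):dx=-2,dy=+1->D; (4,7):dx=+7,dy=-7->D; (5,6):dx=-1,dy=+10->D; (5,7):dx=+8,dy=+2->C
  (6,7):dx=+9,dy=-8->D
Step 2: C = 10, D = 11, total pairs = 21.
Step 3: tau = (C - D)/(n(n-1)/2) = (10 - 11)/21 = -0.047619.
Step 4: Exact two-sided p-value (enumerate n! = 5040 permutations of y under H0): p = 1.000000.
Step 5: alpha = 0.05. fail to reject H0.

tau_b = -0.0476 (C=10, D=11), p = 1.000000, fail to reject H0.


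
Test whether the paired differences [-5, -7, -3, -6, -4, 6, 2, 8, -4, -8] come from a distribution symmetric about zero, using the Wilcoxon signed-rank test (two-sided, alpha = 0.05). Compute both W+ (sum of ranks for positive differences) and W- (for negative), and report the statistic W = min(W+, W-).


Step 1: Drop any zero differences (none here) and take |d_i|.
|d| = [5, 7, 3, 6, 4, 6, 2, 8, 4, 8]
Step 2: Midrank |d_i| (ties get averaged ranks).
ranks: |5|->5, |7|->8, |3|->2, |6|->6.5, |4|->3.5, |6|->6.5, |2|->1, |8|->9.5, |4|->3.5, |8|->9.5
Step 3: Attach original signs; sum ranks with positive sign and with negative sign.
W+ = 6.5 + 1 + 9.5 = 17
W- = 5 + 8 + 2 + 6.5 + 3.5 + 3.5 + 9.5 = 38
(Check: W+ + W- = 55 should equal n(n+1)/2 = 55.)
Step 4: Test statistic W = min(W+, W-) = 17.
Step 5: Ties in |d|, so use the tie-corrected normal approximation.
        E[W] = n(n+1)/4 = 10*11/4 = 27.5.
        Tie groups: |d|=4 (t=2), |d|=6 (t=2), |d|=8 (t=2); sum(t^3 - t) = 18.
        Var[W] = n(n+1)(2n+1)/24 - sum(t^3-t)/48 = 2310/24 - 18/48 = 95.875.
        z = (W - E[W]) / sqrt(Var[W]) = (17 - 27.5) / 9.7916 = -1.0724.
        Two-sided p = 2*Phi(z) = 0.283563.
Step 6: alpha = 0.05. fail to reject H0.

W+ = 17, W- = 38, W = min = 17, p = 0.283563, fail to reject H0.


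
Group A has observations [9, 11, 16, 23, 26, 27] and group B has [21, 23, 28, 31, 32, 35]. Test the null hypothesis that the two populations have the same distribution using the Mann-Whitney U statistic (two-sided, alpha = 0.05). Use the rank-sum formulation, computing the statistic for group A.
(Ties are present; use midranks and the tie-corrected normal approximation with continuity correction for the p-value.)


Step 1: Combine and sort all 12 observations; assign midranks.
sorted (value, group): (9,X), (11,X), (16,X), (21,Y), (23,X), (23,Y), (26,X), (27,X), (28,Y), (31,Y), (32,Y), (35,Y)
ranks: 9->1, 11->2, 16->3, 21->4, 23->5.5, 23->5.5, 26->7, 27->8, 28->9, 31->10, 32->11, 35->12
Step 2: Rank sum for X: R1 = 1 + 2 + 3 + 5.5 + 7 + 8 = 26.5.
Step 3: U_X = R1 - n1(n1+1)/2 = 26.5 - 6*7/2 = 26.5 - 21 = 5.5.
       U_Y = n1*n2 - U_X = 36 - 5.5 = 30.5.
Step 4: Ties are present, so use the tie-corrected normal approximation (with continuity correction) for the p-value.
Step 5: p-value = 0.054241; compare to alpha = 0.05. fail to reject H0.

U_X = 5.5, p = 0.054241, fail to reject H0 at alpha = 0.05.


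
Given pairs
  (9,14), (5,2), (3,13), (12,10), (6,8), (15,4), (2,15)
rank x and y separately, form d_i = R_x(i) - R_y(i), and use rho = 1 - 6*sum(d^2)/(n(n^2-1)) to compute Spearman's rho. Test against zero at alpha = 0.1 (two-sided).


Step 1: Rank x and y separately (midranks; no ties here).
rank(x): 9->5, 5->3, 3->2, 12->6, 6->4, 15->7, 2->1
rank(y): 14->6, 2->1, 13->5, 10->4, 8->3, 4->2, 15->7
Step 2: d_i = R_x(i) - R_y(i); compute d_i^2.
  (5-6)^2=1, (3-1)^2=4, (2-5)^2=9, (6-4)^2=4, (4-3)^2=1, (7-2)^2=25, (1-7)^2=36
sum(d^2) = 80.
Step 3: rho = 1 - 6*80 / (7*(7^2 - 1)) = 1 - 480/336 = -0.428571.
Step 4: Under H0, t = rho * sqrt((n-2)/(1-rho^2)) = -1.0607 ~ t(5).
Step 5: Two-sided p-value from the t-distribution with 5 df = 0.337368.
Step 6: alpha = 0.1. fail to reject H0.

rho = -0.4286, p = 0.337368, fail to reject H0 at alpha = 0.1.


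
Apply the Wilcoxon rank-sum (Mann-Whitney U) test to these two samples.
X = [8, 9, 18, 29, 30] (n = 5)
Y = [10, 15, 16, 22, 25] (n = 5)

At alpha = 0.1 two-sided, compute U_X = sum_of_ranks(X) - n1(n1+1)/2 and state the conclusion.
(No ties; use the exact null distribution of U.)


Step 1: Combine and sort all 10 observations; assign midranks.
sorted (value, group): (8,X), (9,X), (10,Y), (15,Y), (16,Y), (18,X), (22,Y), (25,Y), (29,X), (30,X)
ranks: 8->1, 9->2, 10->3, 15->4, 16->5, 18->6, 22->7, 25->8, 29->9, 30->10
Step 2: Rank sum for X: R1 = 1 + 2 + 6 + 9 + 10 = 28.
Step 3: U_X = R1 - n1(n1+1)/2 = 28 - 5*6/2 = 28 - 15 = 13.
       U_Y = n1*n2 - U_X = 25 - 13 = 12.
Step 4: No ties, so the exact null distribution of U (based on enumerating the C(10,5) = 252 equally likely rank assignments) gives the two-sided p-value.
Step 5: p-value = 1.000000; compare to alpha = 0.1. fail to reject H0.

U_X = 13, p = 1.000000, fail to reject H0 at alpha = 0.1.


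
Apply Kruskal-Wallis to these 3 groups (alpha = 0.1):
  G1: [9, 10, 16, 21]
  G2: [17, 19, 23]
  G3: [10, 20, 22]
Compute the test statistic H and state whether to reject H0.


Step 1: Combine all N = 10 observations and assign midranks.
sorted (value, group, rank): (9,G1,1), (10,G1,2.5), (10,G3,2.5), (16,G1,4), (17,G2,5), (19,G2,6), (20,G3,7), (21,G1,8), (22,G3,9), (23,G2,10)
Step 2: Sum ranks within each group.
R_1 = 15.5 (n_1 = 4)
R_2 = 21 (n_2 = 3)
R_3 = 18.5 (n_3 = 3)
Step 3: H = 12/(N(N+1)) * sum(R_i^2/n_i) - 3(N+1)
     = 12/(10*11) * (15.5^2/4 + 21^2/3 + 18.5^2/3) - 3*11
     = 0.109091 * 321.146 - 33
     = 2.034091.
Step 4: Ties present; correction factor C = 1 - 6/(10^3 - 10) = 0.993939. Corrected H = 2.034091 / 0.993939 = 2.046494.
Step 5: Under H0, H ~ chi^2(2); p-value = 0.359426.
Step 6: alpha = 0.1. fail to reject H0.

H = 2.0465, df = 2, p = 0.359426, fail to reject H0.


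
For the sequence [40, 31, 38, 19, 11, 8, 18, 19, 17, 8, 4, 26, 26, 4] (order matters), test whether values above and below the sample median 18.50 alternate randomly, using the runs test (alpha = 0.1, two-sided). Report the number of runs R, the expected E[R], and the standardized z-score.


Step 1: Compute median = 18.50; label A = above, B = below.
Labels in order: AAAABBBABBBAAB  (n_A = 7, n_B = 7)
Step 2: Count runs R = 6.
Step 3: Under H0 (random ordering), E[R] = 2*n_A*n_B/(n_A+n_B) + 1 = 2*7*7/14 + 1 = 8.0000.
        Var[R] = 2*n_A*n_B*(2*n_A*n_B - n_A - n_B) / ((n_A+n_B)^2 * (n_A+n_B-1)) = 8232/2548 = 3.2308.
        SD[R] = 1.7974.
Step 4: Continuity-corrected z = (R + 0.5 - E[R]) / SD[R] = (6 + 0.5 - 8.0000) / 1.7974 = -0.8345.
Step 5: Two-sided p-value via normal approximation = 2*(1 - Phi(|z|)) = 0.403986.
Step 6: alpha = 0.1. fail to reject H0.

R = 6, z = -0.8345, p = 0.403986, fail to reject H0.


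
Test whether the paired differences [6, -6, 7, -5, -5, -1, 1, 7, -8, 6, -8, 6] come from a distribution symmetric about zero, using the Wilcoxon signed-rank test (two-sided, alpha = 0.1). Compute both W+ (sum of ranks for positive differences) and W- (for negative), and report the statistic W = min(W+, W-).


Step 1: Drop any zero differences (none here) and take |d_i|.
|d| = [6, 6, 7, 5, 5, 1, 1, 7, 8, 6, 8, 6]
Step 2: Midrank |d_i| (ties get averaged ranks).
ranks: |6|->6.5, |6|->6.5, |7|->9.5, |5|->3.5, |5|->3.5, |1|->1.5, |1|->1.5, |7|->9.5, |8|->11.5, |6|->6.5, |8|->11.5, |6|->6.5
Step 3: Attach original signs; sum ranks with positive sign and with negative sign.
W+ = 6.5 + 9.5 + 1.5 + 9.5 + 6.5 + 6.5 = 40
W- = 6.5 + 3.5 + 3.5 + 1.5 + 11.5 + 11.5 = 38
(Check: W+ + W- = 78 should equal n(n+1)/2 = 78.)
Step 4: Test statistic W = min(W+, W-) = 38.
Step 5: Ties in |d|, so use the tie-corrected normal approximation.
        E[W] = n(n+1)/4 = 12*13/4 = 39.
        Tie groups: |d|=1 (t=2), |d|=5 (t=2), |d|=6 (t=4), |d|=7 (t=2), |d|=8 (t=2); sum(t^3 - t) = 84.
        Var[W] = n(n+1)(2n+1)/24 - sum(t^3-t)/48 = 3900/24 - 84/48 = 160.75.
        z = (W - E[W]) / sqrt(Var[W]) = (38 - 39) / 12.6787 = -0.0789.
        Two-sided p = 2*Phi(z) = 0.937134.
Step 6: alpha = 0.1. fail to reject H0.

W+ = 40, W- = 38, W = min = 38, p = 0.937134, fail to reject H0.


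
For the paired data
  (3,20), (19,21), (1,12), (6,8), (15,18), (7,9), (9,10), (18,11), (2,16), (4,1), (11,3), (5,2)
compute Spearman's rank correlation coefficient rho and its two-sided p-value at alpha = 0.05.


Step 1: Rank x and y separately (midranks; no ties here).
rank(x): 3->3, 19->12, 1->1, 6->6, 15->10, 7->7, 9->8, 18->11, 2->2, 4->4, 11->9, 5->5
rank(y): 20->11, 21->12, 12->8, 8->4, 18->10, 9->5, 10->6, 11->7, 16->9, 1->1, 3->3, 2->2
Step 2: d_i = R_x(i) - R_y(i); compute d_i^2.
  (3-11)^2=64, (12-12)^2=0, (1-8)^2=49, (6-4)^2=4, (10-10)^2=0, (7-5)^2=4, (8-6)^2=4, (11-7)^2=16, (2-9)^2=49, (4-1)^2=9, (9-3)^2=36, (5-2)^2=9
sum(d^2) = 244.
Step 3: rho = 1 - 6*244 / (12*(12^2 - 1)) = 1 - 1464/1716 = 0.146853.
Step 4: Under H0, t = rho * sqrt((n-2)/(1-rho^2)) = 0.4695 ~ t(10).
Step 5: Two-sided p-value from the t-distribution with 10 df = 0.648796.
Step 6: alpha = 0.05. fail to reject H0.

rho = 0.1469, p = 0.648796, fail to reject H0 at alpha = 0.05.


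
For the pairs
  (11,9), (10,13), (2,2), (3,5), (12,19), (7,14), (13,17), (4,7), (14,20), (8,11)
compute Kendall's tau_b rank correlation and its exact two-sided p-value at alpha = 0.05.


Step 1: Enumerate the 45 unordered pairs (i,j) with i<j and classify each by sign(x_j-x_i) * sign(y_j-y_i).
  (1,2):dx=-1,dy=+4->D; (1,3):dx=-9,dy=-7->C; (1,4):dx=-8,dy=-4->C; (1,5):dx=+1,dy=+10->C
  (1,6):dx=-4,dy=+5->D; (1,7):dx=+2,dy=+8->C; (1,8):dx=-7,dy=-2->C; (1,9):dx=+3,dy=+11->C
  (1,10):dx=-3,dy=+2->D; (2,3):dx=-8,dy=-11->C; (2,4):dx=-7,dy=-8->C; (2,5):dx=+2,dy=+6->C
  (2,6):dx=-3,dy=+1->D; (2,7):dx=+3,dy=+4->C; (2,8):dx=-6,dy=-6->C; (2,9):dx=+4,dy=+7->C
  (2,10):dx=-2,dy=-2->C; (3,4):dx=+1,dy=+3->C; (3,5):dx=+10,dy=+17->C; (3,6):dx=+5,dy=+12->C
  (3,7):dx=+11,dy=+15->C; (3,8):dx=+2,dy=+5->C; (3,9):dx=+12,dy=+18->C; (3,10):dx=+6,dy=+9->C
  (4,5):dx=+9,dy=+14->C; (4,6):dx=+4,dy=+9->C; (4,7):dx=+10,dy=+12->C; (4,8):dx=+1,dy=+2->C
  (4,9):dx=+11,dy=+15->C; (4,10):dx=+5,dy=+6->C; (5,6):dx=-5,dy=-5->C; (5,7):dx=+1,dy=-2->D
  (5,8):dx=-8,dy=-12->C; (5,9):dx=+2,dy=+1->C; (5,10):dx=-4,dy=-8->C; (6,7):dx=+6,dy=+3->C
  (6,8):dx=-3,dy=-7->C; (6,9):dx=+7,dy=+6->C; (6,10):dx=+1,dy=-3->D; (7,8):dx=-9,dy=-10->C
  (7,9):dx=+1,dy=+3->C; (7,10):dx=-5,dy=-6->C; (8,9):dx=+10,dy=+13->C; (8,10):dx=+4,dy=+4->C
  (9,10):dx=-6,dy=-9->C
Step 2: C = 39, D = 6, total pairs = 45.
Step 3: tau = (C - D)/(n(n-1)/2) = (39 - 6)/45 = 0.733333.
Step 4: Exact two-sided p-value (enumerate n! = 3628800 permutations of y under H0): p = 0.002213.
Step 5: alpha = 0.05. reject H0.

tau_b = 0.7333 (C=39, D=6), p = 0.002213, reject H0.
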